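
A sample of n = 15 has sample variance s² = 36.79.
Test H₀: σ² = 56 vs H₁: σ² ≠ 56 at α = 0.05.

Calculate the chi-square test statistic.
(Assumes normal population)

df = n - 1 = 14
χ² = (n-1)s²/σ₀² = 14×36.79/56 = 9.1975
Critical values: χ²_{0.975,14} = 5.629, χ²_{0.025,14} = 26.119
Rejection region: χ² < 5.629 or χ² > 26.119
Decision: fail to reject H₀

Answer: χ² = 9.1975, fail to reject H₀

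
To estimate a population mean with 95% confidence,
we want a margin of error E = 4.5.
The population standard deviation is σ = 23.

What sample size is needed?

Answer: n = 101

Derivation:
z_0.025 = 1.960
n = (z×σ/E)² = (1.960×23/4.5)²
n = 100.3559
Round up: n = 101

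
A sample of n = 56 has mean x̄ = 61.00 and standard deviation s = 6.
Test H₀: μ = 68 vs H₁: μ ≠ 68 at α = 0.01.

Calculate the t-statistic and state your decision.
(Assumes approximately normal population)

df = n - 1 = 55
SE = s/√n = 6/√56 = 0.8018
t = (x̄ - μ₀)/SE = (61.00 - 68)/0.8018 = -8.7304
Critical value: t_{0.005,55} = ±2.668
p-value < 0.0001
Decision: reject H₀

Answer: t = -8.7304, reject H₀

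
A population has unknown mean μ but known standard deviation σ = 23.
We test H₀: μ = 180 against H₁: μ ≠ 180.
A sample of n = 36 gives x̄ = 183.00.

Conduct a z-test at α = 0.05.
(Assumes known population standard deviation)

Standard error: SE = σ/√n = 23/√36 = 3.8333
z-statistic: z = (x̄ - μ₀)/SE = (183.00 - 180)/3.8333 = 0.7826
Critical value: ±1.960
p-value = 0.4339
Decision: fail to reject H₀

Answer: z = 0.7826, fail to reject H₀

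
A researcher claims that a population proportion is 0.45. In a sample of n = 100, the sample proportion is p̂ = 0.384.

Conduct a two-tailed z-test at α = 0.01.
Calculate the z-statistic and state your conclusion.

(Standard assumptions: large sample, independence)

H₀: p = 0.45, H₁: p ≠ 0.45
Standard error: SE = √(p₀(1-p₀)/n) = √(0.45×0.55/100) = 0.049749
z-statistic: z = (p̂ - p₀)/SE = (0.384 - 0.45)/0.049749 = -1.3267
Critical value: z_0.005 = ±2.576
p-value = 0.1846
Decision: fail to reject H₀ at α = 0.01

Answer: z = -1.3267, fail to reject H₀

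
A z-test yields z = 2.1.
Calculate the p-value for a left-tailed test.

For z = 2.1:
p = P(Z < 2.1) = Φ(2.1) = 0.9821

Answer: p-value ≈ 0.9821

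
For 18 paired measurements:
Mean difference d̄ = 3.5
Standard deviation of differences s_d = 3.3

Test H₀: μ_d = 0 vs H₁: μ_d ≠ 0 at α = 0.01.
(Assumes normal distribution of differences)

Answer: t = 4.4999, reject H₀

Derivation:
df = n - 1 = 17
SE = s_d/√n = 3.3/√18 = 0.7778
t = d̄/SE = 3.5/0.7778 = 4.4999
Critical value: t_{0.005,17} = ±2.898
p-value ≈ 0.0003
Decision: reject H₀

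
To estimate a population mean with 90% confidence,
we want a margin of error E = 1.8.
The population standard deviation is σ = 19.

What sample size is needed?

Answer: n = 302

Derivation:
z_0.05 = 1.645
n = (z×σ/E)² = (1.645×19/1.8)²
n = 301.5046
Round up: n = 302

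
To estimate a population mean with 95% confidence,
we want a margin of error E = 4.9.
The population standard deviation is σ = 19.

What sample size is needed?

Answer: n = 58

Derivation:
z_0.025 = 1.960
n = (z×σ/E)² = (1.960×19/4.9)²
n = 57.7600
Round up: n = 58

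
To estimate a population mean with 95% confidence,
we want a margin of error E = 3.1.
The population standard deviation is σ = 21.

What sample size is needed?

z_0.025 = 1.960
n = (z×σ/E)² = (1.960×21/3.1)²
n = 176.2899
Round up: n = 177

Answer: n = 177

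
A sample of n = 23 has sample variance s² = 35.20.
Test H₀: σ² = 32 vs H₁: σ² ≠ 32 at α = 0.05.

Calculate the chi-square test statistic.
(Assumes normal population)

Answer: χ² = 24.2000, fail to reject H₀

Derivation:
df = n - 1 = 22
χ² = (n-1)s²/σ₀² = 22×35.20/32 = 24.2000
Critical values: χ²_{0.975,22} = 10.982, χ²_{0.025,22} = 36.781
Rejection region: χ² < 10.982 or χ² > 36.781
Decision: fail to reject H₀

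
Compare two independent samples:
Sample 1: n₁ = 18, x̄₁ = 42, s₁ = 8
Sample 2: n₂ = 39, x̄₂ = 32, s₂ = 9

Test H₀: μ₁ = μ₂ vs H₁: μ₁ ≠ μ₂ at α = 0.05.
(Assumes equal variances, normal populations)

Answer: t = 4.0323, reject H₀

Derivation:
Pooled variance: s²_p = [17×8² + 38×9²]/(55) = 75.7455
s_p = 8.7032
SE = s_p×√(1/n₁ + 1/n₂) = 8.7032×√(1/18 + 1/39) = 2.4800
t = (x̄₁ - x̄₂)/SE = (42 - 32)/2.4800 = 4.0323
df = 55, t-critical = ±2.004
Decision: reject H₀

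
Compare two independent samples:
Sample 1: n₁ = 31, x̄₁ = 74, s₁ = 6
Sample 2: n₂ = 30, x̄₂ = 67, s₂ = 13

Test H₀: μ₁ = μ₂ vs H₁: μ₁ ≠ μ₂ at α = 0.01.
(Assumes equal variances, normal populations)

Answer: t = 2.7147, reject H₀

Derivation:
Pooled variance: s²_p = [30×6² + 29×13²]/(59) = 101.3729
s_p = 10.0684
SE = s_p×√(1/n₁ + 1/n₂) = 10.0684×√(1/31 + 1/30) = 2.5786
t = (x̄₁ - x̄₂)/SE = (74 - 67)/2.5786 = 2.7147
df = 59, t-critical = ±2.662
Decision: reject H₀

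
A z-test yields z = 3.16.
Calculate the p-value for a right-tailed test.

Answer: p-value ≈ 0.0008

Derivation:
For z = 3.16:
p = P(Z > 3.16) = 1 - Φ(3.16) = 0.0008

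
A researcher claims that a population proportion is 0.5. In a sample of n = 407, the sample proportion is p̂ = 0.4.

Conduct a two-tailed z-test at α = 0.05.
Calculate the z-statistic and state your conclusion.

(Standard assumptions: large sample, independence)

H₀: p = 0.5, H₁: p ≠ 0.5
Standard error: SE = √(p₀(1-p₀)/n) = √(0.5×0.5/407) = 0.024784
z-statistic: z = (p̂ - p₀)/SE = (0.4 - 0.5)/0.024784 = -4.0349
Critical value: z_0.025 = ±1.960
p-value = 0.0001
Decision: reject H₀ at α = 0.05

Answer: z = -4.0349, reject H₀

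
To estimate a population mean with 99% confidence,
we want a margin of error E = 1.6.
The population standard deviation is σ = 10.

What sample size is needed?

z_0.005 = 2.576
n = (z×σ/E)² = (2.576×10/1.6)²
n = 259.2100
Round up: n = 260

Answer: n = 260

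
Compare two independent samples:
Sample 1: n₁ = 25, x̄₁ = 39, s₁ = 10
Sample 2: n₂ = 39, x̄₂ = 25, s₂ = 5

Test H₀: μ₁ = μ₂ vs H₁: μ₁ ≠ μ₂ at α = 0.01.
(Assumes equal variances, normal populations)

Pooled variance: s²_p = [24×10² + 38×5²]/(62) = 54.0323
s_p = 7.3507
SE = s_p×√(1/n₁ + 1/n₂) = 7.3507×√(1/25 + 1/39) = 1.8833
t = (x̄₁ - x̄₂)/SE = (39 - 25)/1.8833 = 7.4338
df = 62, t-critical = ±2.657
Decision: reject H₀

Answer: t = 7.4338, reject H₀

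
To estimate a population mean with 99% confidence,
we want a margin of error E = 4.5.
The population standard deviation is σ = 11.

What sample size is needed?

z_0.005 = 2.576
n = (z×σ/E)² = (2.576×11/4.5)²
n = 39.6508
Round up: n = 40

Answer: n = 40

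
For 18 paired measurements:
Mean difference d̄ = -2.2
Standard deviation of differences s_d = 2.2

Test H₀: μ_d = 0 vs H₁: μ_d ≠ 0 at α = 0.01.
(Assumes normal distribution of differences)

Answer: t = -4.2430, reject H₀

Derivation:
df = n - 1 = 17
SE = s_d/√n = 2.2/√18 = 0.5185
t = d̄/SE = -2.2/0.5185 = -4.2430
Critical value: t_{0.005,17} = ±2.898
p-value ≈ 0.0005
Decision: reject H₀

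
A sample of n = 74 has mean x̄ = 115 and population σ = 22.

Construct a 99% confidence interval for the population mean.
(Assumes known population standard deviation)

Confidence level: 99%, α = 0.01
z_0.005 = 2.576
SE = σ/√n = 22/√74 = 2.5574
Margin of error = 2.576 × 2.5574 = 6.5879
CI: x̄ ± margin = 115 ± 6.5879
CI: (108.4121, 121.5879)

Answer: (108.4121, 121.5879)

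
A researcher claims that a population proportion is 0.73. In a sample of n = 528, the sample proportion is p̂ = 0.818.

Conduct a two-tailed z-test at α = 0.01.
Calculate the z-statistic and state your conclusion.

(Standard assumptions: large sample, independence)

H₀: p = 0.73, H₁: p ≠ 0.73
Standard error: SE = √(p₀(1-p₀)/n) = √(0.73×0.27/528) = 0.019321
z-statistic: z = (p̂ - p₀)/SE = (0.818 - 0.73)/0.019321 = 4.5546
Critical value: z_0.005 = ±2.576
p-value < 0.0001
Decision: reject H₀ at α = 0.01

Answer: z = 4.5546, reject H₀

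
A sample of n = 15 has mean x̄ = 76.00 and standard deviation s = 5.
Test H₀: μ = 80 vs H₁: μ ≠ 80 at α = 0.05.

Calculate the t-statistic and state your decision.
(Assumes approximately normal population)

df = n - 1 = 14
SE = s/√n = 5/√15 = 1.2910
t = (x̄ - μ₀)/SE = (76.00 - 80)/1.2910 = -3.0984
Critical value: t_{0.025,14} = ±2.145
p-value ≈ 0.0079
Decision: reject H₀

Answer: t = -3.0984, reject H₀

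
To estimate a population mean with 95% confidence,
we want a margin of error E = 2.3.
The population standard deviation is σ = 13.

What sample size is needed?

z_0.025 = 1.960
n = (z×σ/E)² = (1.960×13/2.3)²
n = 122.7279
Round up: n = 123

Answer: n = 123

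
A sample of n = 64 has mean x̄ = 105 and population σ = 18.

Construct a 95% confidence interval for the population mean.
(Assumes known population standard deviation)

Confidence level: 95%, α = 0.05
z_0.025 = 1.960
SE = σ/√n = 18/√64 = 2.2500
Margin of error = 1.960 × 2.2500 = 4.4100
CI: x̄ ± margin = 105 ± 4.4100
CI: (100.5900, 109.4100)

Answer: (100.5900, 109.4100)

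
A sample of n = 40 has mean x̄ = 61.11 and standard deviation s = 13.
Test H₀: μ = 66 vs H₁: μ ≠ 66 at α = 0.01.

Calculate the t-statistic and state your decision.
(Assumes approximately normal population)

df = n - 1 = 39
SE = s/√n = 13/√40 = 2.0555
t = (x̄ - μ₀)/SE = (61.11 - 66)/2.0555 = -2.3790
Critical value: t_{0.005,39} = ±2.708
p-value ≈ 0.0224
Decision: fail to reject H₀

Answer: t = -2.3790, fail to reject H₀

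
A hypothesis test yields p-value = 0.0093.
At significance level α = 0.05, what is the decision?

Answer: reject H₀

Derivation:
Compare p-value to α:
0.0093 < 0.05
Decision: reject H₀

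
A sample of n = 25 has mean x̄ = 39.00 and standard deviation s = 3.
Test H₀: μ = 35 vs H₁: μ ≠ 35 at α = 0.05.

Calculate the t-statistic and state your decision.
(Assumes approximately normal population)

df = n - 1 = 24
SE = s/√n = 3/√25 = 0.6000
t = (x̄ - μ₀)/SE = (39.00 - 35)/0.6000 = 6.6667
Critical value: t_{0.025,24} = ±2.064
p-value < 0.0001
Decision: reject H₀

Answer: t = 6.6667, reject H₀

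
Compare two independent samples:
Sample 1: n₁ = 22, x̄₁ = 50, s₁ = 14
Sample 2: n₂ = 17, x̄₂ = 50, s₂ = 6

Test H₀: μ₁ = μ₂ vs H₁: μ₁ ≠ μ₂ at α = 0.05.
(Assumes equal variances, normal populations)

Pooled variance: s²_p = [21×14² + 16×6²]/(37) = 126.8108
s_p = 11.2610
SE = s_p×√(1/n₁ + 1/n₂) = 11.2610×√(1/22 + 1/17) = 3.6364
t = (x̄₁ - x̄₂)/SE = (50 - 50)/3.6364 = 0.0000
df = 37, t-critical = ±2.026
Decision: fail to reject H₀

Answer: t = 0.0000, fail to reject H₀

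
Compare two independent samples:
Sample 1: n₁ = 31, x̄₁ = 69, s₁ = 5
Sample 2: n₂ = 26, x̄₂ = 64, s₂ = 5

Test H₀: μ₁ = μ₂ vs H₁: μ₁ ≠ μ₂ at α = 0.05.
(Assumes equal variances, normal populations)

Answer: t = 3.7602, reject H₀

Derivation:
Pooled variance: s²_p = [30×5² + 25×5²]/(55) = 25.0000
s_p = 5.0000
SE = s_p×√(1/n₁ + 1/n₂) = 5.0000×√(1/31 + 1/26) = 1.3297
t = (x̄₁ - x̄₂)/SE = (69 - 64)/1.3297 = 3.7602
df = 55, t-critical = ±2.004
Decision: reject H₀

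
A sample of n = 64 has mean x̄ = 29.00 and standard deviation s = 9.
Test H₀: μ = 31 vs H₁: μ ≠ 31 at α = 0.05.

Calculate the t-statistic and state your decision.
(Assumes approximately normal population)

df = n - 1 = 63
SE = s/√n = 9/√64 = 1.1250
t = (x̄ - μ₀)/SE = (29.00 - 31)/1.1250 = -1.7778
Critical value: t_{0.025,63} = ±1.998
p-value ≈ 0.0803
Decision: fail to reject H₀

Answer: t = -1.7778, fail to reject H₀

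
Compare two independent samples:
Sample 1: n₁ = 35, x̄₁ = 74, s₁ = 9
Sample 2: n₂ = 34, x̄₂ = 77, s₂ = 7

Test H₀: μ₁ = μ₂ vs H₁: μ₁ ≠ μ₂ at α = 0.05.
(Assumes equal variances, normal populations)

Answer: t = -1.5425, fail to reject H₀

Derivation:
Pooled variance: s²_p = [34×9² + 33×7²]/(67) = 65.2388
s_p = 8.0771
SE = s_p×√(1/n₁ + 1/n₂) = 8.0771×√(1/35 + 1/34) = 1.9449
t = (x̄₁ - x̄₂)/SE = (74 - 77)/1.9449 = -1.5425
df = 67, t-critical = ±1.996
Decision: fail to reject H₀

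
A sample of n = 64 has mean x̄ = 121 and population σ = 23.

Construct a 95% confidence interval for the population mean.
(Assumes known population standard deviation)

Confidence level: 95%, α = 0.05
z_0.025 = 1.960
SE = σ/√n = 23/√64 = 2.8750
Margin of error = 1.960 × 2.8750 = 5.6350
CI: x̄ ± margin = 121 ± 5.6350
CI: (115.3650, 126.6350)

Answer: (115.3650, 126.6350)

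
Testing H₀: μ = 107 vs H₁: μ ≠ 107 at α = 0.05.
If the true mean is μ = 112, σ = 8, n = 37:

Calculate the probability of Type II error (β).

SE = σ/√n = 8/√37 = 1.3152
Critical values: μ₀ ± z_0.025×SE = 107 ± 1.960×1.3152
Acceptance region: (104.4222, 109.5778)
Under H₁ (μ = 112): z_high = (109.5778 - 112)/1.3152 = -1.8417, z_low = (104.4222 - 112)/1.3152 = -5.7617
β = P(not reject | H₁) = Φ(-1.8417) - Φ(-5.7617) ≈ 0.0328

Answer: β ≈ 0.0328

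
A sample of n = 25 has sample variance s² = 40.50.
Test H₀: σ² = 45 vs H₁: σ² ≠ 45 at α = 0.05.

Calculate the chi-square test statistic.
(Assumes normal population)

df = n - 1 = 24
χ² = (n-1)s²/σ₀² = 24×40.50/45 = 21.6000
Critical values: χ²_{0.975,24} = 12.401, χ²_{0.025,24} = 39.364
Rejection region: χ² < 12.401 or χ² > 39.364
Decision: fail to reject H₀

Answer: χ² = 21.6000, fail to reject H₀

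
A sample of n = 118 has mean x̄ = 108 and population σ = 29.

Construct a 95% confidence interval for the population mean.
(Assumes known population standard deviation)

Answer: (102.7674, 113.2326)

Derivation:
Confidence level: 95%, α = 0.05
z_0.025 = 1.960
SE = σ/√n = 29/√118 = 2.6697
Margin of error = 1.960 × 2.6697 = 5.2326
CI: x̄ ± margin = 108 ± 5.2326
CI: (102.7674, 113.2326)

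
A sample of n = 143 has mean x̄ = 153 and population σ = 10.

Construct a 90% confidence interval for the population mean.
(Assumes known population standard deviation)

Answer: (151.6245, 154.3755)

Derivation:
Confidence level: 90%, α = 0.1
z_0.05 = 1.645
SE = σ/√n = 10/√143 = 0.8362
Margin of error = 1.645 × 0.8362 = 1.3755
CI: x̄ ± margin = 153 ± 1.3755
CI: (151.6245, 154.3755)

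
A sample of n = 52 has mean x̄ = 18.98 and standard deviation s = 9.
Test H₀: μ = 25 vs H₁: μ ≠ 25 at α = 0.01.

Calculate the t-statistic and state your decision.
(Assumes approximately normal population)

df = n - 1 = 51
SE = s/√n = 9/√52 = 1.2481
t = (x̄ - μ₀)/SE = (18.98 - 25)/1.2481 = -4.8233
Critical value: t_{0.005,51} = ±2.676
p-value < 0.0001
Decision: reject H₀

Answer: t = -4.8233, reject H₀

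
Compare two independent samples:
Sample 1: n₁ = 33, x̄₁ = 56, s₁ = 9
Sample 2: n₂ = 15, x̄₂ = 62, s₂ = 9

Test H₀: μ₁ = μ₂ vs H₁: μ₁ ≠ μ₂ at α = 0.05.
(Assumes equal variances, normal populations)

Answer: t = -2.1409, reject H₀

Derivation:
Pooled variance: s²_p = [32×9² + 14×9²]/(46) = 81.0000
s_p = 9.0000
SE = s_p×√(1/n₁ + 1/n₂) = 9.0000×√(1/33 + 1/15) = 2.8026
t = (x̄₁ - x̄₂)/SE = (56 - 62)/2.8026 = -2.1409
df = 46, t-critical = ±2.013
Decision: reject H₀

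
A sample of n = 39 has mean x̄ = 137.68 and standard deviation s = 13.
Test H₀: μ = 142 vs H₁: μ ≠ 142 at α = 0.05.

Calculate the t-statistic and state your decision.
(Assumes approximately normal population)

Answer: t = -2.0752, reject H₀

Derivation:
df = n - 1 = 38
SE = s/√n = 13/√39 = 2.0817
t = (x̄ - μ₀)/SE = (137.68 - 142)/2.0817 = -2.0752
Critical value: t_{0.025,38} = ±2.024
p-value ≈ 0.0448
Decision: reject H₀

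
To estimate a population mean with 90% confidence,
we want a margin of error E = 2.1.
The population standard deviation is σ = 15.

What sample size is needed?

Answer: n = 139

Derivation:
z_0.05 = 1.645
n = (z×σ/E)² = (1.645×15/2.1)²
n = 138.0625
Round up: n = 139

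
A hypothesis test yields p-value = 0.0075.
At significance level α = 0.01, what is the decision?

Compare p-value to α:
0.0075 < 0.01
Decision: reject H₀

Answer: reject H₀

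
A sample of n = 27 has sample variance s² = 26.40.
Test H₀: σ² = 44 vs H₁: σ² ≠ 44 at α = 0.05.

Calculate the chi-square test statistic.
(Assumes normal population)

Answer: χ² = 15.6000, fail to reject H₀

Derivation:
df = n - 1 = 26
χ² = (n-1)s²/σ₀² = 26×26.40/44 = 15.6000
Critical values: χ²_{0.975,26} = 13.844, χ²_{0.025,26} = 41.923
Rejection region: χ² < 13.844 or χ² > 41.923
Decision: fail to reject H₀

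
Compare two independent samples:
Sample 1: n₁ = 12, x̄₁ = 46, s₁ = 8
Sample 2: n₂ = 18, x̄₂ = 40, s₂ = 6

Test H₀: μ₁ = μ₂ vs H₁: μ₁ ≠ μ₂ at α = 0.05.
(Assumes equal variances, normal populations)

Answer: t = 2.3483, reject H₀

Derivation:
Pooled variance: s²_p = [11×8² + 17×6²]/(28) = 47.0000
s_p = 6.8557
SE = s_p×√(1/n₁ + 1/n₂) = 6.8557×√(1/12 + 1/18) = 2.5550
t = (x̄₁ - x̄₂)/SE = (46 - 40)/2.5550 = 2.3483
df = 28, t-critical = ±2.048
Decision: reject H₀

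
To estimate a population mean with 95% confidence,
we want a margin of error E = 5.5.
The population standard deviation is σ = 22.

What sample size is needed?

Answer: n = 62

Derivation:
z_0.025 = 1.960
n = (z×σ/E)² = (1.960×22/5.5)²
n = 61.4656
Round up: n = 62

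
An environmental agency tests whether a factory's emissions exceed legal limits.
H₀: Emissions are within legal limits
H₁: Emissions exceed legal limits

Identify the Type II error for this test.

Type I error (α): Rejecting H₀ when H₀ is true
Type II error (β): Failing to reject H₀ when H₁ is true

Answer: Failing to cite a factory whose emissions actually exceed the limit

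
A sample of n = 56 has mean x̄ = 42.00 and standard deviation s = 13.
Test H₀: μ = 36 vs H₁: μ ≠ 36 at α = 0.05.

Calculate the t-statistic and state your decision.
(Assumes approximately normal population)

Answer: t = 3.4538, reject H₀

Derivation:
df = n - 1 = 55
SE = s/√n = 13/√56 = 1.7372
t = (x̄ - μ₀)/SE = (42.00 - 36)/1.7372 = 3.4538
Critical value: t_{0.025,55} = ±2.004
p-value ≈ 0.0011
Decision: reject H₀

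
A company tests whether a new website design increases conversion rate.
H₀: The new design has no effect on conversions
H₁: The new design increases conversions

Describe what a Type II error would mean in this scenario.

Type I error (α): Rejecting H₀ when H₀ is true
Type II error (β): Failing to reject H₀ when H₁ is true

Answer: Keeping the old design when the new one would have increased conversions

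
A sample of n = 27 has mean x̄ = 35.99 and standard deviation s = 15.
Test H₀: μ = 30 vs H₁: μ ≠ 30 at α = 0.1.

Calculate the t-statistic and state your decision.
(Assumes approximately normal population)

Answer: t = 2.0750, reject H₀

Derivation:
df = n - 1 = 26
SE = s/√n = 15/√27 = 2.8868
t = (x̄ - μ₀)/SE = (35.99 - 30)/2.8868 = 2.0750
Critical value: t_{0.05,26} = ±1.706
p-value ≈ 0.0480
Decision: reject H₀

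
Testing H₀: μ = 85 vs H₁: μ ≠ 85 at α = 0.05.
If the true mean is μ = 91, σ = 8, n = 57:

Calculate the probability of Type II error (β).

SE = σ/√n = 8/√57 = 1.0596
Critical values: μ₀ ± z_0.025×SE = 85 ± 1.960×1.0596
Acceptance region: (82.9232, 87.0768)
Under H₁ (μ = 91): z_high = (87.0768 - 91)/1.0596 = -3.7025, z_low = (82.9232 - 91)/1.0596 = -7.6225
β = P(not reject | H₁) = Φ(-3.7025) - Φ(-7.6225) ≈ 0.0001

Answer: β ≈ 0.0001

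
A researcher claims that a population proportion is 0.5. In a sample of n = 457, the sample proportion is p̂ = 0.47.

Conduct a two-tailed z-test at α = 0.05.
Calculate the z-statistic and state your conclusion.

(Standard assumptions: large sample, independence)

H₀: p = 0.5, H₁: p ≠ 0.5
Standard error: SE = √(p₀(1-p₀)/n) = √(0.5×0.5/457) = 0.023389
z-statistic: z = (p̂ - p₀)/SE = (0.47 - 0.5)/0.023389 = -1.2827
Critical value: z_0.025 = ±1.960
p-value = 0.1996
Decision: fail to reject H₀ at α = 0.05

Answer: z = -1.2827, fail to reject H₀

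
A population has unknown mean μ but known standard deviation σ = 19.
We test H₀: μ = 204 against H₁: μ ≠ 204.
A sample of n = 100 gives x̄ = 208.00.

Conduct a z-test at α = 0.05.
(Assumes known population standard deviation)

Answer: z = 2.1053, reject H₀

Derivation:
Standard error: SE = σ/√n = 19/√100 = 1.9000
z-statistic: z = (x̄ - μ₀)/SE = (208.00 - 204)/1.9000 = 2.1053
Critical value: ±1.960
p-value = 0.0353
Decision: reject H₀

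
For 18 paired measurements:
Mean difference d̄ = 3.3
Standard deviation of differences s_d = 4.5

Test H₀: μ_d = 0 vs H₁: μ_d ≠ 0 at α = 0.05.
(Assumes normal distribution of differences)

Answer: t = 3.1112, reject H₀

Derivation:
df = n - 1 = 17
SE = s_d/√n = 4.5/√18 = 1.0607
t = d̄/SE = 3.3/1.0607 = 3.1112
Critical value: t_{0.025,17} = ±2.110
p-value ≈ 0.0064
Decision: reject H₀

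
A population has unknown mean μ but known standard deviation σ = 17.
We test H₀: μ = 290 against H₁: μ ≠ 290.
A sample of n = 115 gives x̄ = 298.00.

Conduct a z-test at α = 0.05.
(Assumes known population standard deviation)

Answer: z = 5.0464, reject H₀

Derivation:
Standard error: SE = σ/√n = 17/√115 = 1.5853
z-statistic: z = (x̄ - μ₀)/SE = (298.00 - 290)/1.5853 = 5.0464
Critical value: ±1.960
p-value < 0.0001
Decision: reject H₀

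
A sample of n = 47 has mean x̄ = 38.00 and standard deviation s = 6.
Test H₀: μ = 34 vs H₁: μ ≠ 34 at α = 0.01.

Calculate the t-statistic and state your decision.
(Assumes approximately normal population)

df = n - 1 = 46
SE = s/√n = 6/√47 = 0.8752
t = (x̄ - μ₀)/SE = (38.00 - 34)/0.8752 = 4.5704
Critical value: t_{0.005,46} = ±2.687
p-value < 0.0001
Decision: reject H₀

Answer: t = 4.5704, reject H₀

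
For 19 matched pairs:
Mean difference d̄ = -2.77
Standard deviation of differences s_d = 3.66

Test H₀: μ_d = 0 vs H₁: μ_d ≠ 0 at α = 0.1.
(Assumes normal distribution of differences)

df = n - 1 = 18
SE = s_d/√n = 3.66/√19 = 0.8397
t = d̄/SE = -2.77/0.8397 = -3.2988
Critical value: t_{0.05,18} = ±1.734
p-value ≈ 0.0040
Decision: reject H₀

Answer: t = -3.2988, reject H₀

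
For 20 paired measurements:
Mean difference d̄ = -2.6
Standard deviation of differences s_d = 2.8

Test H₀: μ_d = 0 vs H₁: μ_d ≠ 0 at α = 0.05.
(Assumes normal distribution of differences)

Answer: t = -4.1527, reject H₀

Derivation:
df = n - 1 = 19
SE = s_d/√n = 2.8/√20 = 0.6261
t = d̄/SE = -2.6/0.6261 = -4.1527
Critical value: t_{0.025,19} = ±2.093
p-value ≈ 0.0005
Decision: reject H₀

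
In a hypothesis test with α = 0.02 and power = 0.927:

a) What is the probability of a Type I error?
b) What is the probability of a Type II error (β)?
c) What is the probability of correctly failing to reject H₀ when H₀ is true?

a) Type I error probability = α = 0.02
b) Power = P(reject H₀ | H₁ true) = 1 - β = 0.927, so Type II error probability = β = 1 - Power = 0.073
c) P(fail to reject H₀ | H₀ true) = 1 - α = 0.98

Answer: a) 0.02, b) 0.073, c) 0.98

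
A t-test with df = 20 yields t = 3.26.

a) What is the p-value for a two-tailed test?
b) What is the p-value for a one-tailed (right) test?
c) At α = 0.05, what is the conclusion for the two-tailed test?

Using t-distribution with df = 20:
a) Two-tailed: p = 2×P(T > 3.26) = 0.0039
b) One-tailed: p = P(T > 3.26) = 0.0020
c) 0.0039 < 0.05, reject H₀

Answer: a) 0.0039, b) 0.0020, c) reject H₀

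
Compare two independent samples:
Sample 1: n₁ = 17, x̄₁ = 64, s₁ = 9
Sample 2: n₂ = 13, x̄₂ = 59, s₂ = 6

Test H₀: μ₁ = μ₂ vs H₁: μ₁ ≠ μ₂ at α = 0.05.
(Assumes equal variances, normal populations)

Pooled variance: s²_p = [16×9² + 12×6²]/(28) = 61.7143
s_p = 7.8558
SE = s_p×√(1/n₁ + 1/n₂) = 7.8558×√(1/17 + 1/13) = 2.8944
t = (x̄₁ - x̄₂)/SE = (64 - 59)/2.8944 = 1.7275
df = 28, t-critical = ±2.048
Decision: fail to reject H₀

Answer: t = 1.7275, fail to reject H₀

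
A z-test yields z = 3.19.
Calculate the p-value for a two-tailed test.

Answer: p-value ≈ 0.0014

Derivation:
For z = 3.19:
p = 2×P(Z > |3.19|) = 2×(1 - Φ(3.19)) = 0.0014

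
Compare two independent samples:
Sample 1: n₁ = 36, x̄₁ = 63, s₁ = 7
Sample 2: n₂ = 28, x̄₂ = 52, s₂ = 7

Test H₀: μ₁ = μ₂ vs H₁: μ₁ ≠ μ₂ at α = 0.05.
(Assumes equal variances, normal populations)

Pooled variance: s²_p = [35×7² + 27×7²]/(62) = 49.0000
s_p = 7.0000
SE = s_p×√(1/n₁ + 1/n₂) = 7.0000×√(1/36 + 1/28) = 1.7638
t = (x̄₁ - x̄₂)/SE = (63 - 52)/1.7638 = 6.2365
df = 62, t-critical = ±1.999
Decision: reject H₀

Answer: t = 6.2365, reject H₀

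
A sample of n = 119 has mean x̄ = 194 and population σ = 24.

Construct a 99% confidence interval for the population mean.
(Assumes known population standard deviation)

Confidence level: 99%, α = 0.01
z_0.005 = 2.576
SE = σ/√n = 24/√119 = 2.2001
Margin of error = 2.576 × 2.2001 = 5.6675
CI: x̄ ± margin = 194 ± 5.6675
CI: (188.3325, 199.6675)

Answer: (188.3325, 199.6675)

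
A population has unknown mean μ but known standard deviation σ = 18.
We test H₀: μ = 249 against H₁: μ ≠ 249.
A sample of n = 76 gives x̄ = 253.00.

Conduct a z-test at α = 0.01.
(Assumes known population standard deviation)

Answer: z = 1.9373, fail to reject H₀

Derivation:
Standard error: SE = σ/√n = 18/√76 = 2.0647
z-statistic: z = (x̄ - μ₀)/SE = (253.00 - 249)/2.0647 = 1.9373
Critical value: ±2.576
p-value = 0.0527
Decision: fail to reject H₀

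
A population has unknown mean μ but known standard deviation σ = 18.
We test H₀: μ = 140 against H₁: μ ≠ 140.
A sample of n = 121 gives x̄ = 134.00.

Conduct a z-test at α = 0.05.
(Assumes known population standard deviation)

Answer: z = -3.6666, reject H₀

Derivation:
Standard error: SE = σ/√n = 18/√121 = 1.6364
z-statistic: z = (x̄ - μ₀)/SE = (134.00 - 140)/1.6364 = -3.6666
Critical value: ±1.960
p-value = 0.0002
Decision: reject H₀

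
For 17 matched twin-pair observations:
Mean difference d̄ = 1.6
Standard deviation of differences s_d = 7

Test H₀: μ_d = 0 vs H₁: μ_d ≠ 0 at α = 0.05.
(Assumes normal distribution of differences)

df = n - 1 = 16
SE = s_d/√n = 7/√17 = 1.6977
t = d̄/SE = 1.6/1.6977 = 0.9425
Critical value: t_{0.025,16} = ±2.120
p-value ≈ 0.3600
Decision: fail to reject H₀

Answer: t = 0.9425, fail to reject H₀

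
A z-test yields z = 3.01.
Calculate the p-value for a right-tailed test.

For z = 3.01:
p = P(Z > 3.01) = 1 - Φ(3.01) = 0.0013

Answer: p-value ≈ 0.0013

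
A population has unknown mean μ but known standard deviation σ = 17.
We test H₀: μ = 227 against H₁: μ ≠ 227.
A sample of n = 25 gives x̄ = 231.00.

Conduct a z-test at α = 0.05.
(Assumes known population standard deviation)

Standard error: SE = σ/√n = 17/√25 = 3.4000
z-statistic: z = (x̄ - μ₀)/SE = (231.00 - 227)/3.4000 = 1.1765
Critical value: ±1.960
p-value = 0.2394
Decision: fail to reject H₀

Answer: z = 1.1765, fail to reject H₀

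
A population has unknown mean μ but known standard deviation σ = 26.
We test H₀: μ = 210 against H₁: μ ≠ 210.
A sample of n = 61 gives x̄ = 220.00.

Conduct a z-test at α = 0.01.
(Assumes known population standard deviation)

Standard error: SE = σ/√n = 26/√61 = 3.3290
z-statistic: z = (x̄ - μ₀)/SE = (220.00 - 210)/3.3290 = 3.0039
Critical value: ±2.576
p-value = 0.0027
Decision: reject H₀

Answer: z = 3.0039, reject H₀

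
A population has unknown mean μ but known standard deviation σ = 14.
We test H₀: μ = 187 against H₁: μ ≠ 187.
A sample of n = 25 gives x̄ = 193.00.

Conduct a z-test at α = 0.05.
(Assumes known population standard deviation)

Answer: z = 2.1429, reject H₀

Derivation:
Standard error: SE = σ/√n = 14/√25 = 2.8000
z-statistic: z = (x̄ - μ₀)/SE = (193.00 - 187)/2.8000 = 2.1429
Critical value: ±1.960
p-value = 0.0321
Decision: reject H₀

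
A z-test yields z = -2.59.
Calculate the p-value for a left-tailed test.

For z = -2.59:
p = P(Z < -2.59) = Φ(-2.59) = 0.0048

Answer: p-value ≈ 0.0048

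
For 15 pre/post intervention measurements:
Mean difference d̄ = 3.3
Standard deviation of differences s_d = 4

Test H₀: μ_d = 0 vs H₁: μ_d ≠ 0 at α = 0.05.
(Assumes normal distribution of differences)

Answer: t = 3.1952, reject H₀

Derivation:
df = n - 1 = 14
SE = s_d/√n = 4/√15 = 1.0328
t = d̄/SE = 3.3/1.0328 = 3.1952
Critical value: t_{0.025,14} = ±2.145
p-value ≈ 0.0065
Decision: reject H₀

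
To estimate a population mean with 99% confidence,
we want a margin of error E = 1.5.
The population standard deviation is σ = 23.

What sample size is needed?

z_0.005 = 2.576
n = (z×σ/E)² = (2.576×23/1.5)²
n = 1560.1447
Round up: n = 1561

Answer: n = 1561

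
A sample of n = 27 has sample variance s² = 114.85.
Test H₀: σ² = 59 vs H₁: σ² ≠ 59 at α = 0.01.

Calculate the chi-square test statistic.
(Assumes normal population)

Answer: χ² = 50.6119, reject H₀

Derivation:
df = n - 1 = 26
χ² = (n-1)s²/σ₀² = 26×114.85/59 = 50.6119
Critical values: χ²_{0.995,26} = 11.160, χ²_{0.005,26} = 48.290
Rejection region: χ² < 11.160 or χ² > 48.290
Decision: reject H₀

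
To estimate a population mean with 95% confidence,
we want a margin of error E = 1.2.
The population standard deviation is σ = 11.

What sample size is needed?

Answer: n = 323

Derivation:
z_0.025 = 1.960
n = (z×σ/E)² = (1.960×11/1.2)²
n = 322.8011
Round up: n = 323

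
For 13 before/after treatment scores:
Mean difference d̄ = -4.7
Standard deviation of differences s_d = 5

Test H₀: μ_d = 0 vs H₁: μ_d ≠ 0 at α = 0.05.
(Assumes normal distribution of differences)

Answer: t = -3.3891, reject H₀

Derivation:
df = n - 1 = 12
SE = s_d/√n = 5/√13 = 1.3868
t = d̄/SE = -4.7/1.3868 = -3.3891
Critical value: t_{0.025,12} = ±2.179
p-value ≈ 0.0054
Decision: reject H₀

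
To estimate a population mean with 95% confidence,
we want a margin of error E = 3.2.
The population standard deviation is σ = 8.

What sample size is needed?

Answer: n = 25

Derivation:
z_0.025 = 1.960
n = (z×σ/E)² = (1.960×8/3.2)²
n = 24.0100
Round up: n = 25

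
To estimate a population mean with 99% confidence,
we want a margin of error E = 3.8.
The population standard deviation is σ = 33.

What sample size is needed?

z_0.005 = 2.576
n = (z×σ/E)² = (2.576×33/3.8)²
n = 500.4404
Round up: n = 501

Answer: n = 501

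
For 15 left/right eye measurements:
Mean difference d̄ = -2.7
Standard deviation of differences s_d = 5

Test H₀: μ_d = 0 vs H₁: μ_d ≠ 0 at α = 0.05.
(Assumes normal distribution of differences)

df = n - 1 = 14
SE = s_d/√n = 5/√15 = 1.2910
t = d̄/SE = -2.7/1.2910 = -2.0914
Critical value: t_{0.025,14} = ±2.145
p-value ≈ 0.0552
Decision: fail to reject H₀

Answer: t = -2.0914, fail to reject H₀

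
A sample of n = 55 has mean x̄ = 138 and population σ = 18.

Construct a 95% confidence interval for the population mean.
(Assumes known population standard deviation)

Answer: (133.2429, 142.7571)

Derivation:
Confidence level: 95%, α = 0.05
z_0.025 = 1.960
SE = σ/√n = 18/√55 = 2.4271
Margin of error = 1.960 × 2.4271 = 4.7571
CI: x̄ ± margin = 138 ± 4.7571
CI: (133.2429, 142.7571)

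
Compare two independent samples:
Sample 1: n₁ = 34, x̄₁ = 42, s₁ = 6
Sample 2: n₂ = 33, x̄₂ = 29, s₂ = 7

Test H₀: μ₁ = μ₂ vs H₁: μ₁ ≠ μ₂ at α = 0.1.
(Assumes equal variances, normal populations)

Answer: t = 8.1699, reject H₀

Derivation:
Pooled variance: s²_p = [33×6² + 32×7²]/(65) = 42.4000
s_p = 6.5115
SE = s_p×√(1/n₁ + 1/n₂) = 6.5115×√(1/34 + 1/33) = 1.5912
t = (x̄₁ - x̄₂)/SE = (42 - 29)/1.5912 = 8.1699
df = 65, t-critical = ±1.669
Decision: reject H₀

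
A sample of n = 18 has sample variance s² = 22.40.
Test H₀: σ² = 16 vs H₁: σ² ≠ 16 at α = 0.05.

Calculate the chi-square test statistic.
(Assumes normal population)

df = n - 1 = 17
χ² = (n-1)s²/σ₀² = 17×22.40/16 = 23.8000
Critical values: χ²_{0.975,17} = 7.564, χ²_{0.025,17} = 30.191
Rejection region: χ² < 7.564 or χ² > 30.191
Decision: fail to reject H₀

Answer: χ² = 23.8000, fail to reject H₀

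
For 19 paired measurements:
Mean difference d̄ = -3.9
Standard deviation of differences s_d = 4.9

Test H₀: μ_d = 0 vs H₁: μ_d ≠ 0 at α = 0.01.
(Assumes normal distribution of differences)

df = n - 1 = 18
SE = s_d/√n = 4.9/√19 = 1.1241
t = d̄/SE = -3.9/1.1241 = -3.4694
Critical value: t_{0.005,18} = ±2.878
p-value ≈ 0.0027
Decision: reject H₀

Answer: t = -3.4694, reject H₀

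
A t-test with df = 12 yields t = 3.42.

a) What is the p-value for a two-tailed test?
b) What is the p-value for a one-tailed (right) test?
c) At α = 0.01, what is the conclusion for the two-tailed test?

Using t-distribution with df = 12:
a) Two-tailed: p = 2×P(T > 3.42) = 0.0051
b) One-tailed: p = P(T > 3.42) = 0.0025
c) 0.0051 < 0.01, reject H₀

Answer: a) 0.0051, b) 0.0025, c) reject H₀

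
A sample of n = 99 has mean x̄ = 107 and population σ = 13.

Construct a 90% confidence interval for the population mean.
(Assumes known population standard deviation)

Answer: (104.8508, 109.1492)

Derivation:
Confidence level: 90%, α = 0.1
z_0.05 = 1.645
SE = σ/√n = 13/√99 = 1.3065
Margin of error = 1.645 × 1.3065 = 2.1492
CI: x̄ ± margin = 107 ± 2.1492
CI: (104.8508, 109.1492)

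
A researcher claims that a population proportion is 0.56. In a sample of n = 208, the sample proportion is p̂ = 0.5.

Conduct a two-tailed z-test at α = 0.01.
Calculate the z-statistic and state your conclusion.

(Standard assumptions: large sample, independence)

H₀: p = 0.56, H₁: p ≠ 0.56
Standard error: SE = √(p₀(1-p₀)/n) = √(0.56×0.44/208) = 0.034418
z-statistic: z = (p̂ - p₀)/SE = (0.5 - 0.56)/0.034418 = -1.7433
Critical value: z_0.005 = ±2.576
p-value = 0.0813
Decision: fail to reject H₀ at α = 0.01

Answer: z = -1.7433, fail to reject H₀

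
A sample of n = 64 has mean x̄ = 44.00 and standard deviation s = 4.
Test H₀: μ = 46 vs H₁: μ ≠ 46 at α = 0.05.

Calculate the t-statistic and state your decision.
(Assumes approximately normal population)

df = n - 1 = 63
SE = s/√n = 4/√64 = 0.5000
t = (x̄ - μ₀)/SE = (44.00 - 46)/0.5000 = -4.0000
Critical value: t_{0.025,63} = ±1.998
p-value ≈ 0.0002
Decision: reject H₀

Answer: t = -4.0000, reject H₀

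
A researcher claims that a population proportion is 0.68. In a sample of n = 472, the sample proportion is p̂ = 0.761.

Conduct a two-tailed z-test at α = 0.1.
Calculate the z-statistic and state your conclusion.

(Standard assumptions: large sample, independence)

H₀: p = 0.68, H₁: p ≠ 0.68
Standard error: SE = √(p₀(1-p₀)/n) = √(0.68×0.32/472) = 0.021471
z-statistic: z = (p̂ - p₀)/SE = (0.761 - 0.68)/0.021471 = 3.7725
Critical value: z_0.05 = ±1.645
p-value = 0.0002
Decision: reject H₀ at α = 0.1

Answer: z = 3.7725, reject H₀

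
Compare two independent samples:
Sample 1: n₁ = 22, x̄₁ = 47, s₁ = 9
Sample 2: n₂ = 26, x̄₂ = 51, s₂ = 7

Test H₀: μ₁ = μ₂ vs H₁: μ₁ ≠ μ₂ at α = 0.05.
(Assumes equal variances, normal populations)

Pooled variance: s²_p = [21×9² + 25×7²]/(46) = 63.6087
s_p = 7.9755
SE = s_p×√(1/n₁ + 1/n₂) = 7.9755×√(1/22 + 1/26) = 2.3104
t = (x̄₁ - x̄₂)/SE = (47 - 51)/2.3104 = -1.7313
df = 46, t-critical = ±2.013
Decision: fail to reject H₀

Answer: t = -1.7313, fail to reject H₀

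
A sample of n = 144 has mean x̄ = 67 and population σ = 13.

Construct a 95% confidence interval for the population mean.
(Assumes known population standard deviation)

Confidence level: 95%, α = 0.05
z_0.025 = 1.960
SE = σ/√n = 13/√144 = 1.0833
Margin of error = 1.960 × 1.0833 = 2.1233
CI: x̄ ± margin = 67 ± 2.1233
CI: (64.8767, 69.1233)

Answer: (64.8767, 69.1233)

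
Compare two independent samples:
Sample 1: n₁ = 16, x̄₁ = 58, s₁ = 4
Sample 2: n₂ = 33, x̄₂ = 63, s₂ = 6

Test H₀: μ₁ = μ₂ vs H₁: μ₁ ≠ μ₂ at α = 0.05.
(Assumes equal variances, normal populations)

Answer: t = -3.0159, reject H₀

Derivation:
Pooled variance: s²_p = [15×4² + 32×6²]/(47) = 29.6170
s_p = 5.4422
SE = s_p×√(1/n₁ + 1/n₂) = 5.4422×√(1/16 + 1/33) = 1.6579
t = (x̄₁ - x̄₂)/SE = (58 - 63)/1.6579 = -3.0159
df = 47, t-critical = ±2.012
Decision: reject H₀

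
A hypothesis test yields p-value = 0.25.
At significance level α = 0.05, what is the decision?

Answer: fail to reject H₀

Derivation:
Compare p-value to α:
0.25 ≥ 0.05
Decision: fail to reject H₀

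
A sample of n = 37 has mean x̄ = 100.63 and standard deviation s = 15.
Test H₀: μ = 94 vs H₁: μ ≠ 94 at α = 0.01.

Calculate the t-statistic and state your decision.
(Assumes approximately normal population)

Answer: t = 2.6886, fail to reject H₀

Derivation:
df = n - 1 = 36
SE = s/√n = 15/√37 = 2.4660
t = (x̄ - μ₀)/SE = (100.63 - 94)/2.4660 = 2.6886
Critical value: t_{0.005,36} = ±2.719
p-value ≈ 0.0108
Decision: fail to reject H₀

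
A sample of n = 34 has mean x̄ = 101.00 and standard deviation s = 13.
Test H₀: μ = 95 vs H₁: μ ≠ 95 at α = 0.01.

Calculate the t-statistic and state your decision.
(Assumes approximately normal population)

Answer: t = 2.6912, fail to reject H₀

Derivation:
df = n - 1 = 33
SE = s/√n = 13/√34 = 2.2295
t = (x̄ - μ₀)/SE = (101.00 - 95)/2.2295 = 2.6912
Critical value: t_{0.005,33} = ±2.733
p-value ≈ 0.0111
Decision: fail to reject H₀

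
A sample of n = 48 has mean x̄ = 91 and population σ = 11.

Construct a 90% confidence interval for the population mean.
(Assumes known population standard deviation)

Answer: (88.3882, 93.6118)

Derivation:
Confidence level: 90%, α = 0.1
z_0.05 = 1.645
SE = σ/√n = 11/√48 = 1.5877
Margin of error = 1.645 × 1.5877 = 2.6118
CI: x̄ ± margin = 91 ± 2.6118
CI: (88.3882, 93.6118)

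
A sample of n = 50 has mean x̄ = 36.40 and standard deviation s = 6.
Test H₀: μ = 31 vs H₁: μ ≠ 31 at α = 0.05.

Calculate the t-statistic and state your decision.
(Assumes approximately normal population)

df = n - 1 = 49
SE = s/√n = 6/√50 = 0.8485
t = (x̄ - μ₀)/SE = (36.40 - 31)/0.8485 = 6.3642
Critical value: t_{0.025,49} = ±2.010
p-value < 0.0001
Decision: reject H₀

Answer: t = 6.3642, reject H₀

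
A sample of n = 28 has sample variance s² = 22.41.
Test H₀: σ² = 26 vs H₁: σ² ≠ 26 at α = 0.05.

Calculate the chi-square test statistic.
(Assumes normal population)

df = n - 1 = 27
χ² = (n-1)s²/σ₀² = 27×22.41/26 = 23.2719
Critical values: χ²_{0.975,27} = 14.573, χ²_{0.025,27} = 43.195
Rejection region: χ² < 14.573 or χ² > 43.195
Decision: fail to reject H₀

Answer: χ² = 23.2719, fail to reject H₀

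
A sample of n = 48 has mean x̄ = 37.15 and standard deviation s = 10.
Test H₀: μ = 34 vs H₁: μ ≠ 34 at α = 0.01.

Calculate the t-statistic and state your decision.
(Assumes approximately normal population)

df = n - 1 = 47
SE = s/√n = 10/√48 = 1.4434
t = (x̄ - μ₀)/SE = (37.15 - 34)/1.4434 = 2.1823
Critical value: t_{0.005,47} = ±2.685
p-value ≈ 0.0341
Decision: fail to reject H₀

Answer: t = 2.1823, fail to reject H₀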